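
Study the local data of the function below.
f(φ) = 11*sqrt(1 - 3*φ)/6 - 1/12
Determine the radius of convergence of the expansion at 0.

Branch term (11/6)*sqrt(1 - φ/(1/3)): its argument vanishes at φ = 1/3, a square-root branch point, modulus 1/3.
The radius of convergence is the smallest modulus among the singular points: 1/3.

The radius of convergence is 1/3.


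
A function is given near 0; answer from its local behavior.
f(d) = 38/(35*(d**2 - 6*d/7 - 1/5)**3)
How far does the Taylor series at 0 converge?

The radius of convergence is -3/7 + (1/35)*sqrt(470).

Denominator factor (d**2 - 6*d/7 - 1/5)^3: discriminant 376/245, real irrational roots 3/7 + (1/35)*sqrt(470) and 3/7 - (1/35)*sqrt(470); poles of order 3, moduli 3/7 + (1/35)*sqrt(470) and -3/7 + (1/35)*sqrt(470).
The radius of convergence is the smallest modulus among the singular points: -3/7 + (1/35)*sqrt(470).


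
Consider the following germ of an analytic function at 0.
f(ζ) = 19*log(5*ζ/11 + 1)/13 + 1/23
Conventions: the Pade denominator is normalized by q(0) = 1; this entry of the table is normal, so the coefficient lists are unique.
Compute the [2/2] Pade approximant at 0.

Taylor coefficients needed (expand at 0): a_0 = 1/23, a_1 = 95/143, a_2 = -475/3146, a_3 = 2375/51909, a_4 = -11875/761332.
Write the denominator as Q(ζ) = 1 + q1*ζ + q2*ζ^2. Requiring Q*f - P = O(ζ^5) with deg P <= 2 kills the coefficients of ζ^3..ζ^4 in Q*f:
  ζ^3: a_3 + q1*a_2 + q2*a_1 = 0, i.e. 2375/51909 + (-475/3146)*q1 + (95/143)*q2 = 0.
  ζ^4: a_4 + q1*a_3 + q2*a_2 = 0, i.e. -11875/761332 + (2375/51909)*q1 + (-475/3146)*q2 = 0.
Solving this linear system: q1 = 5/11, q2 = 25/726.
The numerator is Q*f truncated at degree 2: P0 = a_0 = 1/23; P1 = a_1 + q1*a_0 = 2250/3289; P2 = a_2 + q1*a_1 + q2*a_0 = 16550/108537.

The Pade approximant has numerator coefficients [1/23, 2250/3289, 16550/108537]; denominator coefficients [1, 5/11, 25/726].


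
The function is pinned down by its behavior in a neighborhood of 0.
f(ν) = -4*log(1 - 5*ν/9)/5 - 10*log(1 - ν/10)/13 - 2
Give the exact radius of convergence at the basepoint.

Branch term (-4/5)*log(1 - ν/(9/5)): its argument vanishes at ν = 9/5, a logarithmic branch point, modulus 9/5.
Branch term (-10/13)*log(1 - ν/(10)): its argument vanishes at ν = 10, a logarithmic branch point, modulus 10.
The radius of convergence is the smallest modulus among the singular points: 9/5.

The radius of convergence is 9/5.


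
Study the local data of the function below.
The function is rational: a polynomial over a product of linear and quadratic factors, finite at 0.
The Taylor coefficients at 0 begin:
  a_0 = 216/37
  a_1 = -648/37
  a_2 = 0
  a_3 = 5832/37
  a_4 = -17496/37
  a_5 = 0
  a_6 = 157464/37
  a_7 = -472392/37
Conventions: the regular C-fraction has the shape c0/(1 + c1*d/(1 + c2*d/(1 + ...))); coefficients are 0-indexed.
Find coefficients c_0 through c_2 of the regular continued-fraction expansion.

The regular C-fraction coefficients are [216/37, 3, -3].

Taylor coefficients (read off): a_0 = 216/37, a_1 = -648/37, a_2 = 0.
c0 = a_0 = 216/37. Peel one level at a time: if S = 1 + c*d/S' with S'(0) = 1, then c is the d-coefficient of S and S' = c*d/(S - 1).
S_1 = c0/f = 1 + (3)*d + (9)*d^2 + ...; c1 = 3.
S_2 = c1*d/(S_1 - 1) = 1 + (-3)*d + ...; c2 = -3.


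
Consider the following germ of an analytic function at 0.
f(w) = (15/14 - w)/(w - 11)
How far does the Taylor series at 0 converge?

Denominator factor (w - 11): pole of order 1 at 11, modulus 11.
The radius of convergence is the smallest modulus among the singular points: 11.

The radius of convergence is 11.


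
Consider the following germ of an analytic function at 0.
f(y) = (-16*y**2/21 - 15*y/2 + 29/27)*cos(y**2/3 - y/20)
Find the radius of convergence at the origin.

The radius of convergence is infinite.

The factor cos(y**2/3 - y/20) is entire and contributes no finite singular point.
The polynomial part has no poles.
No finite singular points: the Taylor series at 0 converges everywhere.


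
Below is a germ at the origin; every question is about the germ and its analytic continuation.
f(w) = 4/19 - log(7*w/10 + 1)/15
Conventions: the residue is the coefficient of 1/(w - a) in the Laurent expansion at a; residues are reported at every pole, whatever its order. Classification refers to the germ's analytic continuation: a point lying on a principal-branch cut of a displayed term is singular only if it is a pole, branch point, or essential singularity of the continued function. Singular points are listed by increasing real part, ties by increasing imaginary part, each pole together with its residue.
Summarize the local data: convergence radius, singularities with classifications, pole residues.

Branch term (-1/15)*log(1 - w/(-10/7)): its argument vanishes at w = -10/7, a logarithmic branch point, modulus 10/7.
The radius of convergence is the smallest modulus among the singular points: 10/7.

Radius of convergence at 0: 10/7.
At -10/7: a logarithmic branch point.


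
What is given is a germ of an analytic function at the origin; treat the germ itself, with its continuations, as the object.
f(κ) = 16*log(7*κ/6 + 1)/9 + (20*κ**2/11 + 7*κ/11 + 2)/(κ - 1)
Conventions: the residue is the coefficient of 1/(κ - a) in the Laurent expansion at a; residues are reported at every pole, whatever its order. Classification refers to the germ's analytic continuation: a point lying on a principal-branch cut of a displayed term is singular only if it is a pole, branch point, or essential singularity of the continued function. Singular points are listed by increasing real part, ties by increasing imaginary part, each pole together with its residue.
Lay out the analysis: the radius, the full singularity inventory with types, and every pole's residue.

Radius of convergence at 0: 6/7.
At -6/7: a logarithmic branch point.
At 1: a pole of order 1; residue 49/11.

Denominator factor (κ - 1): pole of order 1 at 1, modulus 1.
Branch term (16/9)*log(1 - κ/(-6/7)): its argument vanishes at κ = -6/7, a logarithmic branch point, modulus 6/7.
The radius of convergence is the smallest modulus among the singular points: 6/7.
The branch term is analytic at 1 and contributes nothing to the residue; only the rational part matters.
At the order-1 pole 1 set g(κ) = (κ - (1))*(rational part) = 20*κ**2/11 + 7*κ/11 + 2.
Simple pole: residue = g(a) at a = 1, which is 49/11.
List the singular points by increasing real part (a conjugate pair: the negative imaginary part first).


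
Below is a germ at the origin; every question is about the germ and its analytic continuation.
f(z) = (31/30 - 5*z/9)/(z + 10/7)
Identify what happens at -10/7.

The point is a pole of order 1.

The denominator factor z + 10/7 vanishes at -10/7 and appears to the power 1; the numerator there equals 1151/630, nonzero, and no other factor vanishes.
Hence a pole whose order is the multiplicity, 1.


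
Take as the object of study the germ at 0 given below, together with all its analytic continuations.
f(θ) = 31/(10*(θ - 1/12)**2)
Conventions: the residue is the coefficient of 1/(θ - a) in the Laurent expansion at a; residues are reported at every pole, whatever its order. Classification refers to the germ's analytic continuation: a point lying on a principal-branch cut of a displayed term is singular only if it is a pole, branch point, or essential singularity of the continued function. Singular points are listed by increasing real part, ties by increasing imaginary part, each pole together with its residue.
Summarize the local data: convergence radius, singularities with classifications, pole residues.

Denominator factor (θ - 1/12)^2: pole of order 2 at 1/12, modulus 1/12.
The radius of convergence is the smallest modulus among the singular points: 1/12.
At the order-2 pole 1/12 set g(θ) = (θ - (1/12))^2*f(θ) = 31/10.
Order-2 pole: residue = g'(a); g'(1/12) = 0, so the residue is 0.

Radius of convergence at 0: 1/12.
At 1/12: a pole of order 2; residue 0.


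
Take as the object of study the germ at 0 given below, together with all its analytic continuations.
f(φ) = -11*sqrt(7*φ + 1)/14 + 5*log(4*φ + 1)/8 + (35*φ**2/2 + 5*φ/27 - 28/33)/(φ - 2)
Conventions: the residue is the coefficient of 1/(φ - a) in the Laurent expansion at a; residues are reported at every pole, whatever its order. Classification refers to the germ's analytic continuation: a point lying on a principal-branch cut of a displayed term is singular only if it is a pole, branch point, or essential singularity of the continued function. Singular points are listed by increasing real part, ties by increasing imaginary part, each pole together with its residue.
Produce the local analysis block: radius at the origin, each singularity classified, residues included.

Radius of convergence at 0: 1/7.
At -1/4: a logarithmic branch point.
At -1/7: an algebraic (square-root) branch point.
At 2: a pole of order 1; residue 20648/297.

Denominator factor (φ - 2): pole of order 1 at 2, modulus 2.
Branch term (-11/14)*sqrt(1 - φ/(-1/7)): its argument vanishes at φ = -1/7, a square-root branch point, modulus 1/7.
Branch term (5/8)*log(1 - φ/(-1/4)): its argument vanishes at φ = -1/4, a logarithmic branch point, modulus 1/4.
The radius of convergence is the smallest modulus among the singular points: 1/7.
The branch terms are analytic at 2 and contribute nothing to the residue; only the rational part matters.
At the order-1 pole 2 set g(φ) = (φ - (2))*(rational part) = 35*φ**2/2 + 5*φ/27 - 28/33.
Simple pole: residue = g(a) at a = 2, which is 20648/297.
List the singular points by increasing real part (a conjugate pair: the negative imaginary part first).


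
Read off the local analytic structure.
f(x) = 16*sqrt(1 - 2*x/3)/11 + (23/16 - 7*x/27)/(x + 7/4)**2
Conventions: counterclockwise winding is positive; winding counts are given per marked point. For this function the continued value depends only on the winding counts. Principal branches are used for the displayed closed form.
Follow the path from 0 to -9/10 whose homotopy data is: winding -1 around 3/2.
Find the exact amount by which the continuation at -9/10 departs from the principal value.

The rational part is single-valued and drops out of the difference; each branch term changes only by its own monodromy.
(16/11)*sqrt(1 - x/(3/2)): winding -1 is odd, the square root flips sign, contributing -2*(16/11)*sqrt(1 - (-9/10)/(3/2)) = -2*(16/11)*sqrt(8/5) = -(64/55)*sqrt(10).
Summing the contributions at x = -9/10 gives -(64/55)*sqrt(10).

Continued minus principal equals -(64/55)*sqrt(10).


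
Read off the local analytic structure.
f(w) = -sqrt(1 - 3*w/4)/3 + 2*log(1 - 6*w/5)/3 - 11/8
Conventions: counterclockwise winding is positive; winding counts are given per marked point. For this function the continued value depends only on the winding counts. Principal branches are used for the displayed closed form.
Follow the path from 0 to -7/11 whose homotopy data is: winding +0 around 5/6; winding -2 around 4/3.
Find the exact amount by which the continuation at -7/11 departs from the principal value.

The rational part is single-valued and drops out of the difference; each branch term changes only by its own monodromy.
(2/3)*log(1 - w/(5/6)): winding 0 around 5/6, so this term returns to its principal value, contribution 0.
(-1/3)*sqrt(1 - w/(4/3)): winding -2 is even, the square root returns to the same sheet, contribution 0.
Summing the contributions at w = -7/11 gives 0.

Continued minus principal equals 0.


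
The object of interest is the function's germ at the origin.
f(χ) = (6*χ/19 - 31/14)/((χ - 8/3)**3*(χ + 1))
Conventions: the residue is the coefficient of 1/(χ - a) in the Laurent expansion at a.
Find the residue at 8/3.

At the order-3 pole 8/3 set g(χ) = (χ - (8/3))^3*f(χ) = (6*χ/19 - 31/14)/(χ + 1).
Order-3 pole: residue = g''(a)/2; g''(8/3) = -18171/177023, so the residue is -18171/354046.

The residue is -18171/354046.


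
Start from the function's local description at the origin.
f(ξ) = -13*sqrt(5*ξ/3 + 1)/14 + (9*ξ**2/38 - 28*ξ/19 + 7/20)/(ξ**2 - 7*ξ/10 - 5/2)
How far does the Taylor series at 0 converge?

The radius of convergence is 3/5.

Denominator factor (ξ**2 - 7*ξ/10 - 5/2): discriminant 1049/100, real irrational roots 7/20 + (1/20)*sqrt(1049) and 7/20 - (1/20)*sqrt(1049); poles of order 1, moduli 7/20 + (1/20)*sqrt(1049) and -7/20 + (1/20)*sqrt(1049).
Branch term (-13/14)*sqrt(1 - ξ/(-3/5)): its argument vanishes at ξ = -3/5, a square-root branch point, modulus 3/5.
The radius of convergence is the smallest modulus among the singular points: 3/5.


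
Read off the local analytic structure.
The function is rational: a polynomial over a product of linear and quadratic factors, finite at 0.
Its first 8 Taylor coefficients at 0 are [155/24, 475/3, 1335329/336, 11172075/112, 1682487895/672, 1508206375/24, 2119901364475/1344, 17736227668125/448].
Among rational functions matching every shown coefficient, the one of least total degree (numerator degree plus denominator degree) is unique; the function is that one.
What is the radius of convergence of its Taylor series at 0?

No rational of total degree below 4 reproduces all 8 coefficients; solving the [2/2] Pade equations on them gives f(θ) = (4*θ**2/35 + 5*θ/4 - 31/12)/(θ**2 + 10*θ - 2/5), whose expansion matches every shown term.
Denominator factor (θ**2 + 10*θ - 2/5): discriminant 508/5, real irrational roots -5 + (1/5)*sqrt(635) and -5 - (1/5)*sqrt(635); poles of order 1, moduli -5 + (1/5)*sqrt(635) and 5 + (1/5)*sqrt(635).
The radius of convergence is the smallest modulus among the singular points: -5 + (1/5)*sqrt(635).

The radius of convergence is -5 + (1/5)*sqrt(635).


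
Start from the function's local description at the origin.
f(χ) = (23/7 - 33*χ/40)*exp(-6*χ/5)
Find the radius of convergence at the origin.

The radius of convergence is infinite.

The factor exp(-6*χ/5) is entire and contributes no finite singular point.
The polynomial part has no poles.
No finite singular points: the Taylor series at 0 converges everywhere.


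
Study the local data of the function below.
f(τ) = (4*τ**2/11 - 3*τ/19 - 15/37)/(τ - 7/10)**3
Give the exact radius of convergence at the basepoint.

The radius of convergence is 7/10.

Denominator factor (τ - 7/10)^3: pole of order 3 at 7/10, modulus 7/10.
The radius of convergence is the smallest modulus among the singular points: 7/10.


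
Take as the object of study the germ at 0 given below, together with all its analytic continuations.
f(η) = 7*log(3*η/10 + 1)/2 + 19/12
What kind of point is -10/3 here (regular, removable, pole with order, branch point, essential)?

The term (7/2)*log(1 - η/(-10/3)) has argument 1 - -10/3/(-10/3) = 0 at -10/3: a logarithmic (infinitely-sheeted) branch point; the remaining terms are analytic or single-valued there.

The point is a logarithmic branch point.


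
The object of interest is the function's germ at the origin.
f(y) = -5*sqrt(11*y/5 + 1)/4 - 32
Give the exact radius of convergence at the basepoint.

The radius of convergence is 5/11.

Branch term (-5/4)*sqrt(1 - y/(-5/11)): its argument vanishes at y = -5/11, a square-root branch point, modulus 5/11.
The radius of convergence is the smallest modulus among the singular points: 5/11.


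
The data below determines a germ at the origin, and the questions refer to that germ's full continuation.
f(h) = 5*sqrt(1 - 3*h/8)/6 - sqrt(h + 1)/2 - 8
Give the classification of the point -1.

The point is an algebraic (square-root) branch point.

The term (-1/2)*sqrt(1 - h/(-1)) has argument 1 - -1/(-1) = 0 at -1: a square-root (algebraic, two-sheeted) branch point; the remaining terms are analytic or single-valued there.


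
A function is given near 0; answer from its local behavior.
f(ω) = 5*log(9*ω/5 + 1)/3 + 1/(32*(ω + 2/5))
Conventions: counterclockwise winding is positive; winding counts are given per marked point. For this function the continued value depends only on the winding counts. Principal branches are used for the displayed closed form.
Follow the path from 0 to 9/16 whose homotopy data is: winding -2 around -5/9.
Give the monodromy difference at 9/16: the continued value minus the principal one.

Continued minus principal equals -(20/3)*pi*i.

The rational part is single-valued and drops out of the difference; each branch term changes only by its own monodromy.
(5/3)*log(1 - ω/(-5/9)): each positive loop around -5/9 adds 2*pi*i to the log, so winding -2 contributes (5/3)*(-2)*2*pi*i = -(20/3)*pi*i.
Summing the contributions at ω = 9/16 gives -(20/3)*pi*i.


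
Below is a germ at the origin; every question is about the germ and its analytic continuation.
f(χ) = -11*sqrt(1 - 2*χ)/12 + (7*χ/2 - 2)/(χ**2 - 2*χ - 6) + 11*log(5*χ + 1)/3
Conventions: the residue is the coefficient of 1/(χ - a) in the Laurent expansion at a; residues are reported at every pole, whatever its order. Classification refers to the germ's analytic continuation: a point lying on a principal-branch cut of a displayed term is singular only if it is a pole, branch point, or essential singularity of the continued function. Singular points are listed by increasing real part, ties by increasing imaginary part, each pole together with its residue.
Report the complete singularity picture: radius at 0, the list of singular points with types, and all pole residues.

Radius of convergence at 0: 1/5.
At 1 - sqrt(7): a pole of order 1; residue 7/4 - (3/28)*sqrt(7).
At -1/5: a logarithmic branch point.
At 1/2: an algebraic (square-root) branch point.
At 1 + sqrt(7): a pole of order 1; residue 7/4 + (3/28)*sqrt(7).

Denominator factor (χ**2 - 2*χ - 6): discriminant 28, real irrational roots 1 + sqrt(7) and 1 - sqrt(7); poles of order 1, moduli 1 + sqrt(7) and -1 + sqrt(7).
Branch term (11/3)*log(1 - χ/(-1/5)): its argument vanishes at χ = -1/5, a logarithmic branch point, modulus 1/5.
Branch term (-11/12)*sqrt(1 - χ/(1/2)): its argument vanishes at χ = 1/2, a square-root branch point, modulus 1/2.
The radius of convergence is the smallest modulus among the singular points: 1/5.
The branch terms are analytic at 1 - sqrt(7) and contribute nothing to the residue; only the rational part matters.
The factor χ**2 - 2*χ - 6 splits as (χ - a)(χ - a') with a = 1 - sqrt(7), a' = 1 + sqrt(7). At the order-1 pole a set g(χ) = (χ - a)*(rational part) = [7*χ/2 - 2] / (χ - a').
Simple pole: residue = g(a) at a = 1 - sqrt(7), which is 7/4 - (3/28)*sqrt(7).
The branch terms are analytic at 1 + sqrt(7) and contribute nothing to the residue; only the rational part matters.
The factor χ**2 - 2*χ - 6 splits as (χ - a)(χ - a') with a = 1 + sqrt(7), a' = 1 - sqrt(7). At the order-1 pole a set g(χ) = (χ - a)*(rational part) = [7*χ/2 - 2] / (χ - a').
Simple pole: residue = g(a) at a = 1 + sqrt(7), which is 7/4 + (3/28)*sqrt(7).
List the singular points by increasing real part (a conjugate pair: the negative imaginary part first).


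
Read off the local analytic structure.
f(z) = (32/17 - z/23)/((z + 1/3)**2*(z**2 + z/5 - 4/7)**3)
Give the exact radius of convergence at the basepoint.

Denominator factor (z + 1/3)^2: pole of order 2 at -1/3, modulus 1/3.
Denominator factor (z**2 + z/5 - 4/7)^3: discriminant 407/175, real irrational roots -1/10 + (1/70)*sqrt(2849) and -1/10 - (1/70)*sqrt(2849); poles of order 3, moduli -1/10 + (1/70)*sqrt(2849) and 1/10 + (1/70)*sqrt(2849).
The radius of convergence is the smallest modulus among the singular points: 1/3.

The radius of convergence is 1/3.


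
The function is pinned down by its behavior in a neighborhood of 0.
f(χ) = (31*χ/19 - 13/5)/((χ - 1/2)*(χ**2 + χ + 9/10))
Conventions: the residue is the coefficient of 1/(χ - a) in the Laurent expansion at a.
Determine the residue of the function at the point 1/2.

At the order-1 pole 1/2 set g(χ) = (χ - (1/2))*f(χ) = (31*χ/19 - 13/5)/(χ**2 + χ + 9/10).
Simple pole: residue = g(a) at a = 1/2, which is -226/209.

The residue is -226/209.


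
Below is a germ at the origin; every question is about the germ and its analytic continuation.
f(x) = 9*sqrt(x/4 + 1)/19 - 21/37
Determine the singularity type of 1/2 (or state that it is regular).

The point is a regular point.

There is no denominator, hence no pole anywhere.
Branch term sqrt(1 - x/(-4)): argument at 1/2 is 9/8, nonzero, so 1/2 is not its branch point (a point on a principal cut is still regular for the continued germ).
So the germ continues analytically to 1/2.


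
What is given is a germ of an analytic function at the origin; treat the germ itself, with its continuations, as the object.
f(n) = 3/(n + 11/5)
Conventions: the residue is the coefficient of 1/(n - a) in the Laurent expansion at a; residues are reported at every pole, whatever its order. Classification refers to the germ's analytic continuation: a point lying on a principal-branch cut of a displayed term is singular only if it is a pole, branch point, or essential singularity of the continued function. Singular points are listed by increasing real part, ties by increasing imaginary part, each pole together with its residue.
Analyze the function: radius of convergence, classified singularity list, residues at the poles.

Denominator factor (n + 11/5): pole of order 1 at -11/5, modulus 11/5.
The radius of convergence is the smallest modulus among the singular points: 11/5.
At the order-1 pole -11/5 set g(n) = (n - (-11/5))*f(n) = 3.
Simple pole: residue = g(a) at a = -11/5, which is 3.

Radius of convergence at 0: 11/5.
At -11/5: a pole of order 1; residue 3.


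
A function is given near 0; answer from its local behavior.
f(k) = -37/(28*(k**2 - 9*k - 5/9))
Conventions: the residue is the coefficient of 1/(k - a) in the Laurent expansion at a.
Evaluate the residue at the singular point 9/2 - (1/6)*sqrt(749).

The residue is (111/20972)*sqrt(749).

The factor k**2 - 9*k - 5/9 splits as (k - a)(k - a') with a = 9/2 - (1/6)*sqrt(749), a' = 9/2 + (1/6)*sqrt(749). At the order-1 pole a set g(k) = (k - a)*f(k) = [-37/28] / (k - a').
Simple pole: residue = g(a) at a = 9/2 - (1/6)*sqrt(749), which is (111/20972)*sqrt(749).


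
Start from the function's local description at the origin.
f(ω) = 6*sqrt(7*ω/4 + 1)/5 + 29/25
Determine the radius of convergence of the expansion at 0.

Branch term (6/5)*sqrt(1 - ω/(-4/7)): its argument vanishes at ω = -4/7, a square-root branch point, modulus 4/7.
The radius of convergence is the smallest modulus among the singular points: 4/7.

The radius of convergence is 4/7.


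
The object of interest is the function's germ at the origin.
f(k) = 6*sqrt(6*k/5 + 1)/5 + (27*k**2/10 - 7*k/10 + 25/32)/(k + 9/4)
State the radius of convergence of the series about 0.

The radius of convergence is 5/6.

Denominator factor (k + 9/4): pole of order 1 at -9/4, modulus 9/4.
Branch term (6/5)*sqrt(1 - k/(-5/6)): its argument vanishes at k = -5/6, a square-root branch point, modulus 5/6.
The radius of convergence is the smallest modulus among the singular points: 5/6.


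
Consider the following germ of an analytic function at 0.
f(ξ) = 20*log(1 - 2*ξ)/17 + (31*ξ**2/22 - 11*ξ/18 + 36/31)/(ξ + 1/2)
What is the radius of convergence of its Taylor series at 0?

Denominator factor (ξ + 1/2): pole of order 1 at -1/2, modulus 1/2.
Branch term (20/17)*log(1 - ξ/(1/2)): its argument vanishes at ξ = 1/2, a logarithmic branch point, modulus 1/2.
The radius of convergence is the smallest modulus among the singular points: 1/2.

The radius of convergence is 1/2.


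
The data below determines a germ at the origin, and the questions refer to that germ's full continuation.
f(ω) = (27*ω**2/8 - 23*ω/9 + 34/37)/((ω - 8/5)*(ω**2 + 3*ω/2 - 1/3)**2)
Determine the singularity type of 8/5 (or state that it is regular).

The denominator factor ω - 8/5 vanishes at 8/5 and appears to the power 1; the numerator there equals 45538/8325, nonzero, and no other factor vanishes.
Hence a pole whose order is the multiplicity, 1.

The point is a pole of order 1.


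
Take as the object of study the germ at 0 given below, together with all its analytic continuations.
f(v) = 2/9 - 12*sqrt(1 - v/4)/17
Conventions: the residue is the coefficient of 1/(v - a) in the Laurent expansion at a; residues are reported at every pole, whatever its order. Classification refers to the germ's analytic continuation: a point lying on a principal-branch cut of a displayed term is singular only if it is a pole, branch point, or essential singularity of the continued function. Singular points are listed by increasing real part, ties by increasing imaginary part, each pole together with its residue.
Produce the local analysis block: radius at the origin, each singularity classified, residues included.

Branch term (-12/17)*sqrt(1 - v/(4)): its argument vanishes at v = 4, a square-root branch point, modulus 4.
The radius of convergence is the smallest modulus among the singular points: 4.

Radius of convergence at 0: 4.
At 4: an algebraic (square-root) branch point.


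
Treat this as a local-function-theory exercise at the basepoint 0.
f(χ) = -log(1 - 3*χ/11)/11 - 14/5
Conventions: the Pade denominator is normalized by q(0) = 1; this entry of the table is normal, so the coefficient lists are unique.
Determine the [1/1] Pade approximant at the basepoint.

Taylor coefficients needed (expand at 0): a_0 = -14/5, a_1 = 3/121, a_2 = 9/2662.
Write the denominator as Q(χ) = 1 + q1*χ. Requiring Q*f - P = O(χ^3) with deg P <= 1 kills the coefficients of χ^2..χ^2 in Q*f:
  χ^2: a_2 + q1*a_1 = 0, i.e. 9/2662 + (3/121)*q1 = 0.
Solving this linear system: q1 = -3/22.
The numerator is Q*f truncated at degree 1: P0 = a_0 = -14/5; P1 = a_1 + q1*a_0 = 246/605.

The Pade approximant has numerator coefficients [-14/5, 246/605]; denominator coefficients [1, -3/22].


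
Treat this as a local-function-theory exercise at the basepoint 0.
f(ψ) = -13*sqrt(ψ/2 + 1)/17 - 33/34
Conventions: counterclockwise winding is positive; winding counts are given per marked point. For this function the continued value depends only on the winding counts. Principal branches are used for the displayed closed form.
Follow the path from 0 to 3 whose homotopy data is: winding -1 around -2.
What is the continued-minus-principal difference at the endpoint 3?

The rational part is single-valued and drops out of the difference; each branch term changes only by its own monodromy.
(-13/17)*sqrt(1 - ψ/(-2)): winding -1 is odd, the square root flips sign, contributing -2*(-13/17)*sqrt(1 - (3)/(-2)) = -2*(-13/17)*sqrt(5/2) = (13/17)*sqrt(10).
Summing the contributions at ψ = 3 gives (13/17)*sqrt(10).

Continued minus principal equals (13/17)*sqrt(10).


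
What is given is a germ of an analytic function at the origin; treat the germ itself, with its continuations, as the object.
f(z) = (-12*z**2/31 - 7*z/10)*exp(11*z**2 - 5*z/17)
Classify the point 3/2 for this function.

There is no denominator, hence no pole anywhere.
The factor exp(11*z**2 - 5*z/17) is entire.
So the germ continues analytically to 3/2.

The point is a regular point.


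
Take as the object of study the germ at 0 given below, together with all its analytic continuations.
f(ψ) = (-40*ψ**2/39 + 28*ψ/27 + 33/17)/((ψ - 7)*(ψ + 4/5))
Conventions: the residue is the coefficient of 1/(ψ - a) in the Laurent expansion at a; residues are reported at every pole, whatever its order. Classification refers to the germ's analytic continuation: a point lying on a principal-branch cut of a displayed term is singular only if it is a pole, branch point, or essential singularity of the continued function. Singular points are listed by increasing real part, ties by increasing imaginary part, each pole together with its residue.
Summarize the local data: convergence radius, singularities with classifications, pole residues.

Denominator factor (ψ + 4/5): pole of order 1 at -4/5, modulus 4/5.
Denominator factor (ψ - 7): pole of order 1 at 7, modulus 7.
The radius of convergence is the smallest modulus among the singular points: 4/5.
At the order-1 pole -4/5 set g(ψ) = (ψ - (-4/5))*f(ψ) = (-40*ψ**2/39 + 28*ψ/27 + 33/17)/(ψ - 7).
Simple pole: residue = g(a) at a = -4/5, which is -13579/232713.
At the order-1 pole 7 set g(ψ) = (ψ - (7))*f(ψ) = (-40*ψ**2/39 + 28*ψ/27 + 33/17)/(ψ + 4/5).
Simple pole: residue = g(a) at a = 7, which is -1224905/232713.
List the singular points by increasing real part (a conjugate pair: the negative imaginary part first).

Radius of convergence at 0: 4/5.
At -4/5: a pole of order 1; residue -13579/232713.
At 7: a pole of order 1; residue -1224905/232713.


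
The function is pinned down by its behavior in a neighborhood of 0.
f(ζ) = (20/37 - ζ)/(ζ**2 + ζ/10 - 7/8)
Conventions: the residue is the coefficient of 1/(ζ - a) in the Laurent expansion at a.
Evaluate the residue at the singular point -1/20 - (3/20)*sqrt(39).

The factor ζ**2 + ζ/10 - 7/8 splits as (ζ - a)(ζ - a') with a = -1/20 - (3/20)*sqrt(39), a' = -1/20 + (3/20)*sqrt(39). At the order-1 pole a set g(ζ) = (ζ - a)*f(ζ) = [20/37 - ζ] / (ζ - a').
Simple pole: residue = g(a) at a = -1/20 - (3/20)*sqrt(39), which is -1/2 - (437/8658)*sqrt(39).

The residue is -1/2 - (437/8658)*sqrt(39).


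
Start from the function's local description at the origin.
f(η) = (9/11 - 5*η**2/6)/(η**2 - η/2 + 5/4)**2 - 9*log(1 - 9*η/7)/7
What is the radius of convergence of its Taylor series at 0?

Denominator factor (η**2 - η/2 + 5/4)^2: discriminant -19/4, complex-conjugate roots (1/4) + ((1/4)*sqrt(19))*i and (1/4) - ((1/4)*sqrt(19))*i; poles of order 2, moduli (1/2)*sqrt(5) and (1/2)*sqrt(5).
Branch term (-9/7)*log(1 - η/(7/9)): its argument vanishes at η = 7/9, a logarithmic branch point, modulus 7/9.
The radius of convergence is the smallest modulus among the singular points: 7/9.

The radius of convergence is 7/9.


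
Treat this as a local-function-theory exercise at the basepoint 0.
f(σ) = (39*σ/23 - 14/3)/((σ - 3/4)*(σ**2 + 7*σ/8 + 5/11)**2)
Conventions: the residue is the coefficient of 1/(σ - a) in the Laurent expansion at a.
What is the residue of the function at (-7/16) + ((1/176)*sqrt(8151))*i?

The residue is (14512256/23937549) - ((3631988096/36409012029)*sqrt(8151))*i.

The factor σ**2 + 7*σ/8 + 5/11 splits as (σ - a)(σ - a') with a = (-7/16) + ((1/176)*sqrt(8151))*i, a' = (-7/16) - ((1/176)*sqrt(8151))*i. At the order-2 pole a set g(σ) = (σ - a)^2*f(σ) = [(39*σ/23 - 14/3)/(σ - 3/4)] / (σ - a')^2.
Order-2 pole: residue = g'(a); g'((-7/16) + ((1/176)*sqrt(8151))*i) = (14512256/23937549) - ((3631988096/36409012029)*sqrt(8151))*i, so the residue is (14512256/23937549) - ((3631988096/36409012029)*sqrt(8151))*i.


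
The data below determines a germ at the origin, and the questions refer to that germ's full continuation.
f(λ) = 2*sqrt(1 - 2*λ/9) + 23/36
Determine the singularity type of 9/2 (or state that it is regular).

The term (2)*sqrt(1 - λ/(9/2)) has argument 1 - 9/2/(9/2) = 0 at 9/2: a square-root (algebraic, two-sheeted) branch point; the remaining terms are analytic or single-valued there.

The point is an algebraic (square-root) branch point.


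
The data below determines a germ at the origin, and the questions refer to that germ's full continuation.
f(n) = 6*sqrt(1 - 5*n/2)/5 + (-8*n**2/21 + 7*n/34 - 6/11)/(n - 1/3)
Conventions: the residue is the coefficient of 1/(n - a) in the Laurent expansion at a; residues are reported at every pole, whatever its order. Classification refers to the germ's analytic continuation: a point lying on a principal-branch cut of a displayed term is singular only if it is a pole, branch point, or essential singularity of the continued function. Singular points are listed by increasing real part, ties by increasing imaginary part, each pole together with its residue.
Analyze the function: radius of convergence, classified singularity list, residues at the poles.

Radius of convergence at 0: 1/3.
At 1/3: a pole of order 1; residue -36697/70686.
At 2/5: an algebraic (square-root) branch point.

Denominator factor (n - 1/3): pole of order 1 at 1/3, modulus 1/3.
Branch term (6/5)*sqrt(1 - n/(2/5)): its argument vanishes at n = 2/5, a square-root branch point, modulus 2/5.
The radius of convergence is the smallest modulus among the singular points: 1/3.
The branch term is analytic at 1/3 and contributes nothing to the residue; only the rational part matters.
At the order-1 pole 1/3 set g(n) = (n - (1/3))*(rational part) = -8*n**2/21 + 7*n/34 - 6/11.
Simple pole: residue = g(a) at a = 1/3, which is -36697/70686.
List the singular points by increasing real part (a conjugate pair: the negative imaginary part first).


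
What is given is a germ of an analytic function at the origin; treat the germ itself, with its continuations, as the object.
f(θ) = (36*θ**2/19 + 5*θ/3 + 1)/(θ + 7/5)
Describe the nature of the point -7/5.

The point is a pole of order 1.

The denominator factor θ + 7/5 vanishes at -7/5 and appears to the power 1; the numerator there equals 3392/1425, nonzero, and no other factor vanishes.
Hence a pole whose order is the multiplicity, 1.


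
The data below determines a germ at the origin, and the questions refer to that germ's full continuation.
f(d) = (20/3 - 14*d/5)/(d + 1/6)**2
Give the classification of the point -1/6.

The point is a pole of order 2.

The denominator factor d + 1/6 vanishes at -1/6 and appears to the power 2; the numerator there equals 107/15, nonzero, and no other factor vanishes.
Hence a pole whose order is the multiplicity, 2.


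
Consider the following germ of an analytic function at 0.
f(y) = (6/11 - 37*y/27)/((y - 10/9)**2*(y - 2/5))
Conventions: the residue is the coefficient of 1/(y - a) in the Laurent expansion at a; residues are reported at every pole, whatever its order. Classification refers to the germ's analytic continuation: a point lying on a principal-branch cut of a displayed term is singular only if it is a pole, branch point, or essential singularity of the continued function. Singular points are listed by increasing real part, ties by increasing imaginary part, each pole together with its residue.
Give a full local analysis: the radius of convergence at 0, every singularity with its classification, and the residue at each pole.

Denominator factor (y - 2/5): pole of order 1 at 2/5, modulus 2/5.
Denominator factor (y - 10/9)^2: pole of order 2 at 10/9, modulus 10/9.
The radius of convergence is the smallest modulus among the singular points: 2/5.
At the order-1 pole 2/5 set g(y) = (y - (2/5))*f(y) = (6/11 - 37*y/27)/(y - 10/9)**2.
Simple pole: residue = g(a) at a = 2/5, which is -15/2816.
At the order-2 pole 10/9 set g(y) = (y - (10/9))^2*f(y) = (6/11 - 37*y/27)/(y - 2/5).
Order-2 pole: residue = g'(a); g'(10/9) = 15/2816, so the residue is 15/2816.
List the singular points by increasing real part (a conjugate pair: the negative imaginary part first).

Radius of convergence at 0: 2/5.
At 2/5: a pole of order 1; residue -15/2816.
At 10/9: a pole of order 2; residue 15/2816.


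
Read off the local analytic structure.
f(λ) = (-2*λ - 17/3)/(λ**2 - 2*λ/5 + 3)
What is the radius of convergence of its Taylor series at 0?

Denominator factor (λ**2 - 2*λ/5 + 3): discriminant -296/25, complex-conjugate roots (1/5) + ((1/5)*sqrt(74))*i and (1/5) - ((1/5)*sqrt(74))*i; poles of order 1, moduli sqrt(3) and sqrt(3).
The radius of convergence is the smallest modulus among the singular points: sqrt(3).

The radius of convergence is sqrt(3).


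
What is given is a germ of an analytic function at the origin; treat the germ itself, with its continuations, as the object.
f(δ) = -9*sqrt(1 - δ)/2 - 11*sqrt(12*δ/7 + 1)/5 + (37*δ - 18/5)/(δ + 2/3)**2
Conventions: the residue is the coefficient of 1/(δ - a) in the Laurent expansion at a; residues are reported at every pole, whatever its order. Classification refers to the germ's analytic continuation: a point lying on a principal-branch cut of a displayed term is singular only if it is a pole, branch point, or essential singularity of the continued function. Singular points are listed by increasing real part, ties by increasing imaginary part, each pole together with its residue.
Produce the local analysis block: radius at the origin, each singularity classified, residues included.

Denominator factor (δ + 2/3)^2: pole of order 2 at -2/3, modulus 2/3.
Branch term (-11/5)*sqrt(1 - δ/(-7/12)): its argument vanishes at δ = -7/12, a square-root branch point, modulus 7/12.
Branch term (-9/2)*sqrt(1 - δ/(1)): its argument vanishes at δ = 1, a square-root branch point, modulus 1.
The radius of convergence is the smallest modulus among the singular points: 7/12.
The branch terms are analytic at -2/3 and contribute nothing to the residue; only the rational part matters.
At the order-2 pole -2/3 set g(δ) = (δ - (-2/3))^2*(rational part) = 37*δ - 18/5.
Order-2 pole: residue = g'(a); g'(-2/3) = 37, so the residue is 37.
List the singular points by increasing real part (a conjugate pair: the negative imaginary part first).

Radius of convergence at 0: 7/12.
At -2/3: a pole of order 2; residue 37.
At -7/12: an algebraic (square-root) branch point.
At 1: an algebraic (square-root) branch point.


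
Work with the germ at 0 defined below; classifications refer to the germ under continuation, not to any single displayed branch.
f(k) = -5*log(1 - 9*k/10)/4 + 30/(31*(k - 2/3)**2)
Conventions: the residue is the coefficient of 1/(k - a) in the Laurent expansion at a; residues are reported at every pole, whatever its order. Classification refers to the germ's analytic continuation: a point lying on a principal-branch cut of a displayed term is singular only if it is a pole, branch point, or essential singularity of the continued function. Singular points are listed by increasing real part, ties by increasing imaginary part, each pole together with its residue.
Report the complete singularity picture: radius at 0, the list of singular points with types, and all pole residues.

Denominator factor (k - 2/3)^2: pole of order 2 at 2/3, modulus 2/3.
Branch term (-5/4)*log(1 - k/(10/9)): its argument vanishes at k = 10/9, a logarithmic branch point, modulus 10/9.
The radius of convergence is the smallest modulus among the singular points: 2/3.
The branch term is analytic at 2/3 and contributes nothing to the residue; only the rational part matters.
At the order-2 pole 2/3 set g(k) = (k - (2/3))^2*(rational part) = 30/31.
Order-2 pole: residue = g'(a); g'(2/3) = 0, so the residue is 0.
List the singular points by increasing real part (a conjugate pair: the negative imaginary part first).

Radius of convergence at 0: 2/3.
At 2/3: a pole of order 2; residue 0.
At 10/9: a logarithmic branch point.


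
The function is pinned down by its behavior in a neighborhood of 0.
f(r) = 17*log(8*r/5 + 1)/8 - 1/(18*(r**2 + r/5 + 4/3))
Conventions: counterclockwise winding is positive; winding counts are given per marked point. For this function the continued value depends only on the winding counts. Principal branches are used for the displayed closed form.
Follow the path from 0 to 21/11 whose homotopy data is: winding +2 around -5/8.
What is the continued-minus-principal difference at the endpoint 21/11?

The rational part is single-valued and drops out of the difference; each branch term changes only by its own monodromy.
(17/8)*log(1 - r/(-5/8)): each positive loop around -5/8 adds 2*pi*i to the log, so winding +2 contributes (17/8)*(2)*2*pi*i = (17/2)*pi*i.
Summing the contributions at r = 21/11 gives (17/2)*pi*i.

Continued minus principal equals (17/2)*pi*i.


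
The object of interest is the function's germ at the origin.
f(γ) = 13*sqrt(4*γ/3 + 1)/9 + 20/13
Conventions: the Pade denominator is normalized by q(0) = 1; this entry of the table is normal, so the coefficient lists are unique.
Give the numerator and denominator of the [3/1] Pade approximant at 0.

Taylor coefficients needed (expand at 0): a_0 = 349/117, a_1 = 26/27, a_2 = -26/81, a_3 = 52/243, a_4 = -130/729.
Write the denominator as Q(γ) = 1 + q1*γ. Requiring Q*f - P = O(γ^5) with deg P <= 3 kills the coefficients of γ^4..γ^4 in Q*f:
  γ^4: a_4 + q1*a_3 = 0, i.e. -130/729 + (52/243)*q1 = 0.
Solving this linear system: q1 = 5/6.
The numerator is Q*f truncated at degree 3: P0 = a_0 = 349/117; P1 = a_1 + q1*a_0 = 269/78; P2 = a_2 + q1*a_1 = 13/27; P3 = a_3 + q1*a_2 = -13/243.

The Pade approximant has numerator coefficients [349/117, 269/78, 13/27, -13/243]; denominator coefficients [1, 5/6].
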